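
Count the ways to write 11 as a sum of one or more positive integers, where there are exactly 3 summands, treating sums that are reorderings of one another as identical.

They are:
9+1+1
8+2+1
7+3+1
7+2+2
6+4+1
6+3+2
5+5+1
5+4+2
5+3+3
4+4+3
Counting gives 10.

10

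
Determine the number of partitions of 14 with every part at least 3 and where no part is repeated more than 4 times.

They are:
14
11, 3
10, 4
9, 5
8, 6
8, 3, 3
7, 7
7, 4, 3
6, 5, 3
6, 4, 4
5, 5, 4
5, 3, 3, 3
4, 4, 3, 3

13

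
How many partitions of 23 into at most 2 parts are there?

12

Enumerating:
23
22 + 1
21 + 2
20 + 3
19 + 4
18 + 5
17 + 6
16 + 7
15 + 8
14 + 9
13 + 10
12 + 11
Counting gives 12.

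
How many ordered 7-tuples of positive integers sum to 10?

84

A composition of 10 into 7 positive parts is chosen by placing 6 dividers among the 9 gaps between 10 units: C(9,6) = 84.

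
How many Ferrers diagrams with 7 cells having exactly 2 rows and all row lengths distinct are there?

Enumerating:
6, 1
5, 2
4, 3
That's 3 in total.

3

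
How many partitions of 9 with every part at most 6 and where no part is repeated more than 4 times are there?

21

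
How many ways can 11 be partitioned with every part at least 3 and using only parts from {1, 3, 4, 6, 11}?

The partitions of 11 that satisfy the conditions:
11
4 + 4 + 3
That's 2 in total.

2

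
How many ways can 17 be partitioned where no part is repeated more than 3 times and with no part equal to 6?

Counting exhaustively, 128 partitions satisfy the conditions.

128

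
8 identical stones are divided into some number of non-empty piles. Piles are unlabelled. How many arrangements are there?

22

They are:
8
7, 1
6, 2
6, 1, 1
5, 3
5, 2, 1
5, 1, 1, 1
4, 4
4, 3, 1
4, 2, 2
4, 2, 1, 1
4, 1, 1, 1, 1
3, 3, 2
3, 3, 1, 1
3, 2, 2, 1
3, 2, 1, 1, 1
3, 1, 1, 1, 1, 1
2, 2, 2, 2
2, 2, 2, 1, 1
2, 2, 1, 1, 1, 1
2, 1, 1, 1, 1, 1, 1
1, 1, 1, 1, 1, 1, 1, 1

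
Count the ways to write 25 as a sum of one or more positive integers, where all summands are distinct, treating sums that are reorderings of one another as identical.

A full systematic count gives 142.

142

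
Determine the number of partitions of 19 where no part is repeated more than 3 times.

Enumerating by decreasing first part gives 258 partitions in all.

258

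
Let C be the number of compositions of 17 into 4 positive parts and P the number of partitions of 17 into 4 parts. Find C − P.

521

Ordered (compositions into 4 parts): C(16,3) = 560.
Unordered (partitions into 4 parts): 39.
Difference: 560 − 39 = 521.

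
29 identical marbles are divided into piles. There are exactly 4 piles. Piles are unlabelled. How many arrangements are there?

185

Enumerating by decreasing first part gives 185 partitions in all.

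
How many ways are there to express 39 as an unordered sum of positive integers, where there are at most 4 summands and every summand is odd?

38

A partial list (first 12 by largest part):
39
37, 1, 1
35, 3, 1
33, 5, 1
33, 3, 3
31, 7, 1
31, 5, 3
29, 9, 1
29, 7, 3
29, 5, 5
27, 11, 1
27, 9, 3
…and 26 more, for 38 total.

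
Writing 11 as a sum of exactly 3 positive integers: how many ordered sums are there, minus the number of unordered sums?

35

Ordered (compositions into 3 parts): C(10,2) = 45.
Unordered (partitions into 3 parts): 10.
Difference: 45 − 10 = 35.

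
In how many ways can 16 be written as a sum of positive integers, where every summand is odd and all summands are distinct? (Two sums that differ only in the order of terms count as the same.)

The partitions of 16 that satisfy the conditions:
15, 1
13, 3
11, 5
9, 7
7, 5, 3, 1

5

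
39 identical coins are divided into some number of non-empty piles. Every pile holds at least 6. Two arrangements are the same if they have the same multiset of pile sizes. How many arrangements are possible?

Enumerating by decreasing first part gives 143 partitions in all.

143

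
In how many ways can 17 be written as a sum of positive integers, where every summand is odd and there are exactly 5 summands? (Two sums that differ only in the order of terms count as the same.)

10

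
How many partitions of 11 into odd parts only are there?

12

The partitions of 11 that satisfy the conditions:
11
9, 1, 1
7, 3, 1
7, 1, 1, 1, 1
5, 5, 1
5, 3, 3
5, 3, 1, 1, 1
5, 1, 1, 1, 1, 1, 1
3, 3, 3, 1, 1
3, 3, 1, 1, 1, 1, 1
3, 1, 1, 1, 1, 1, 1, 1, 1
1, 1, 1, 1, 1, 1, 1, 1, 1, 1, 1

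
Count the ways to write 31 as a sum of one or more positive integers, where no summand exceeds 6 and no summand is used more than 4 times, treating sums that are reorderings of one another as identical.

331

Enumerating by decreasing first part gives 331 partitions in all.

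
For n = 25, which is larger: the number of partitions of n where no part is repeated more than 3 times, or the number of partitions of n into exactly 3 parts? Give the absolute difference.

824

Partitions of 25 where no part is repeated more than 3 times: 876.
Partitions of 25 into exactly 3 parts: 52.
|876 − 52| = 824.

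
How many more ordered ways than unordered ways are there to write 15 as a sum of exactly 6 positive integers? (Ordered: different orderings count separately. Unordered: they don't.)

Ordered (compositions into 6 parts): C(14,5) = 2002.
Unordered (partitions into 6 parts): 26.
Difference: 2002 − 26 = 1976.

1976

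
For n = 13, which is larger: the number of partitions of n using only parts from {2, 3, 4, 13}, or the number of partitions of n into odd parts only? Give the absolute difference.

12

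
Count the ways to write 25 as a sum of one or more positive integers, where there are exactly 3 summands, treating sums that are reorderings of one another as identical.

52

There are too many to list fully; the first 12 (by largest part) are:
1,1,23
1,2,22
1,3,21
2,2,21
1,4,20
2,3,20
1,5,19
2,4,19
3,3,19
1,6,18
2,5,18
3,4,18
…and 40 more, for 52 total.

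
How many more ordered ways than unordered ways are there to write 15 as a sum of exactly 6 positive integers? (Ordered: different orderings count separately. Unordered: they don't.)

1976

Compositions: C(14,5) = 2002.
Unordered (partitions into 6 parts): 26.
Difference: 2002 − 26 = 1976.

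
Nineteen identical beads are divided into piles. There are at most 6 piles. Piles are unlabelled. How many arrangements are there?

Counting exhaustively, 235 partitions satisfy the conditions.

235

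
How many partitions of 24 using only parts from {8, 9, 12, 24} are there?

3

The partitions of 24 that satisfy the conditions:
24
12, 12
8, 8, 8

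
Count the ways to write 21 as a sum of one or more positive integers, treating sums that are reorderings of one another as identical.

792

A full systematic count gives 792.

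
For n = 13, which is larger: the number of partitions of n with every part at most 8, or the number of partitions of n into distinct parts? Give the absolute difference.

71

Partitions of 13 with every part at most 8: 89.
Partitions of 13 into distinct parts: 18.
|89 − 18| = 71.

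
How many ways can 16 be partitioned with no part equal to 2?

96

There are 96 such partitions.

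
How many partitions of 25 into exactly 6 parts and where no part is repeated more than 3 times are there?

205

Counting exhaustively, 205 partitions satisfy the conditions.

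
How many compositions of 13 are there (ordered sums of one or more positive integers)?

The number of compositions of n is 2^(n−1); here 2^12 = 4096.

4096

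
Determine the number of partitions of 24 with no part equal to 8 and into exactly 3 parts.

There are too many to list fully; the first 12 (by largest part) are:
1 + 1 + 22
1 + 2 + 21
1 + 3 + 20
2 + 2 + 20
1 + 4 + 19
2 + 3 + 19
1 + 5 + 18
2 + 4 + 18
3 + 3 + 18
1 + 6 + 17
2 + 5 + 17
3 + 4 + 17
…and 28 more, for 40 total.

40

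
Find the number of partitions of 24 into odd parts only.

122

Systematic enumeration (by largest part, then next-largest, …) yields 122.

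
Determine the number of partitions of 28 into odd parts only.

Enumerating by decreasing first part gives 222 partitions in all.

222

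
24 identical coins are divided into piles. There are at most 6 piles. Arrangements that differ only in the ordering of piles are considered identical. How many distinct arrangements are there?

532

Systematic enumeration (by largest part, then next-largest, …) yields 532.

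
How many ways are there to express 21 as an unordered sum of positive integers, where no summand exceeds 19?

790

Systematic enumeration (by largest part, then next-largest, …) yields 790.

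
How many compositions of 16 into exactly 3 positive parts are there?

105

Place 2 bars in the 15 internal gaps of a row of 16 dots: C(15,2) = 105.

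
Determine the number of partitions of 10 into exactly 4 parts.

9

Listing the qualifying partitions of 10:
7 + 1 + 1 + 1
6 + 2 + 1 + 1
5 + 3 + 1 + 1
5 + 2 + 2 + 1
4 + 4 + 1 + 1
4 + 3 + 2 + 1
4 + 2 + 2 + 2
3 + 3 + 3 + 1
3 + 3 + 2 + 2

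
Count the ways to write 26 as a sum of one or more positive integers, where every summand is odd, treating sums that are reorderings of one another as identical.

Counting exhaustively, 165 partitions satisfy the conditions.

165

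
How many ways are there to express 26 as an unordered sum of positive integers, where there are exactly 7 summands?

A full systematic count gives 300.

300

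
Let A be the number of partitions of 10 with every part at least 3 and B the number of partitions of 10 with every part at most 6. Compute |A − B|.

Partitions of 10 with every part at least 3: 5.
Partitions of 10 with every part at most 6: 35.
|5 − 35| = 30.

30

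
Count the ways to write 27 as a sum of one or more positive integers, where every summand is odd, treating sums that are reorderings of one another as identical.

192

Enumerating by decreasing first part gives 192 partitions in all.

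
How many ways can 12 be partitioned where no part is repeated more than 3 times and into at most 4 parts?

33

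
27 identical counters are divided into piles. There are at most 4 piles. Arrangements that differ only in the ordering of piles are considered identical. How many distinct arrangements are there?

225

Counting exhaustively, 225 partitions satisfy the conditions.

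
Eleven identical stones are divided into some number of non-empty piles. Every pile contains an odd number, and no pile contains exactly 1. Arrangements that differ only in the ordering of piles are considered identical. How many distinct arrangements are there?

2

Enumerating:
11
3+3+5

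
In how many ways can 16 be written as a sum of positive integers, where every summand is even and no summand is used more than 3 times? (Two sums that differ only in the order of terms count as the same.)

They are:
16
2+14
4+12
2+2+12
6+10
2+4+10
2+2+2+10
8+8
2+6+8
4+4+8
2+2+4+8
4+6+6
2+2+6+6
2+4+4+6
2+2+2+4+6
2+2+4+4+4
Counting gives 16.

16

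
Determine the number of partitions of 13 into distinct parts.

Listing the qualifying partitions of 13:
13
1+12
2+11
3+10
1+2+10
4+9
1+3+9
5+8
1+4+8
2+3+8
6+7
1+5+7
2+4+7
1+2+3+7
2+5+6
3+4+6
1+2+4+6
1+3+4+5
Counting gives 18.

18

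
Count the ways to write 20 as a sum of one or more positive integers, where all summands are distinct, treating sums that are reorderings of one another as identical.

There are too many to list fully; the first 12 (by largest part) are:
20
19 + 1
18 + 2
17 + 3
17 + 2 + 1
16 + 4
16 + 3 + 1
15 + 5
15 + 4 + 1
15 + 3 + 2
14 + 6
14 + 5 + 1
…and 52 more, for 64 total.

64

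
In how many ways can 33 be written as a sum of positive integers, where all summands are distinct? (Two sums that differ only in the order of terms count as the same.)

448

Direct enumeration gives 448 partitions.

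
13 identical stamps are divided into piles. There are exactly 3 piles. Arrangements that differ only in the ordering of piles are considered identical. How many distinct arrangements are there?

Listing the qualifying partitions of 13:
11 + 1 + 1
10 + 2 + 1
9 + 3 + 1
9 + 2 + 2
8 + 4 + 1
8 + 3 + 2
7 + 5 + 1
7 + 4 + 2
7 + 3 + 3
6 + 6 + 1
6 + 5 + 2
6 + 4 + 3
5 + 5 + 3
5 + 4 + 4

14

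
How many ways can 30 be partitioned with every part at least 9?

11

Enumerating:
30
21, 9
20, 10
19, 11
18, 12
17, 13
16, 14
15, 15
12, 9, 9
11, 10, 9
10, 10, 10
Counting gives 11.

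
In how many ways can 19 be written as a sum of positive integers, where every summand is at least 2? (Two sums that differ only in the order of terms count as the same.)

Direct enumeration gives 105 partitions.

105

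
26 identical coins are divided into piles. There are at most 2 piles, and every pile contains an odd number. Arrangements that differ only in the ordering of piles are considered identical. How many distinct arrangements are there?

They are:
1,25
3,23
5,21
7,19
9,17
11,15
13,13

7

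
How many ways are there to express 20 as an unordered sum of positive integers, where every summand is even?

42

A partial list (first 12 by largest part):
20
2 + 18
4 + 16
2 + 2 + 16
6 + 14
2 + 4 + 14
2 + 2 + 2 + 14
8 + 12
2 + 6 + 12
4 + 4 + 12
2 + 2 + 4 + 12
2 + 2 + 2 + 2 + 12
…and 30 more, for 42 total.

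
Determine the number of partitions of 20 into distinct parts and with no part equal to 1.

35

A partial list (first 12 by largest part):
20
2+18
3+17
4+16
5+15
2+3+15
6+14
2+4+14
7+13
2+5+13
3+4+13
8+12
…and 23 more, for 35 total.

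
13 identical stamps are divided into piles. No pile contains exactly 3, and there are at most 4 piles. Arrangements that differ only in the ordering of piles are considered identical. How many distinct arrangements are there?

The partitions of 13 that satisfy the conditions:
13
12+1
11+2
11+1+1
10+2+1
10+1+1+1
9+4
9+2+2
9+2+1+1
8+5
8+4+1
8+2+2+1
7+6
7+5+1
7+4+2
7+4+1+1
7+2+2+2
6+6+1
6+5+2
6+5+1+1
6+4+2+1
5+5+2+1
5+4+4
5+4+2+2
4+4+4+1
Counting gives 25.

25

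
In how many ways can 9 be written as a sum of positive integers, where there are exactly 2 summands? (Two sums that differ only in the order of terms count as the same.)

Listing the qualifying partitions of 9:
8, 1
7, 2
6, 3
5, 4
That's 4 in total.

4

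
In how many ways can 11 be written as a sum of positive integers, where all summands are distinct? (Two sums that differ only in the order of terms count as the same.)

12

Listing the qualifying partitions of 11:
11
1 + 10
2 + 9
3 + 8
1 + 2 + 8
4 + 7
1 + 3 + 7
5 + 6
1 + 4 + 6
2 + 3 + 6
2 + 4 + 5
1 + 2 + 3 + 5
Counting gives 12.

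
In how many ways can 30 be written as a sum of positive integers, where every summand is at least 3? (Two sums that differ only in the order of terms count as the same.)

Direct enumeration gives 331 partitions.

331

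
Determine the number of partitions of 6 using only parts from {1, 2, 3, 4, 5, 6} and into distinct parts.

Enumerating:
6
5, 1
4, 2
3, 2, 1

4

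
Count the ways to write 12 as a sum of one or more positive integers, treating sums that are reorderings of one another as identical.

77

Direct enumeration gives 77 partitions.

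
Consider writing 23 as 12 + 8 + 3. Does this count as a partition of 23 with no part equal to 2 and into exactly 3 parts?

The parts sum to 23, and the condition 'no summand equals 2' holds; the condition 'there are exactly 3 summands' holds.

Yes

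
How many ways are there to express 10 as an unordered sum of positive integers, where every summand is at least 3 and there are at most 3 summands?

5

The partitions of 10 that satisfy the conditions:
10
7,3
6,4
5,5
4,3,3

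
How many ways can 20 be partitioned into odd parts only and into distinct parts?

Listing the qualifying partitions of 20:
19+1
17+3
15+5
13+7
11+9
11+5+3+1
9+7+3+1
Counting gives 7.

7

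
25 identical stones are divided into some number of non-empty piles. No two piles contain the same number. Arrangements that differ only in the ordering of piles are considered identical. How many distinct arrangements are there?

Systematic enumeration (by largest part, then next-largest, …) yields 142.

142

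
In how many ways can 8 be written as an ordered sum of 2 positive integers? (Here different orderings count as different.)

A composition of 8 into 2 positive parts is chosen by placing 1 dividers among the 7 gaps between 8 units: C(7,1) = 7.

7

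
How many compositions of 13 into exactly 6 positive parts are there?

792

Equivalently, choose which 5 of the 12 gaps become plus signs: C(12,5) = 792.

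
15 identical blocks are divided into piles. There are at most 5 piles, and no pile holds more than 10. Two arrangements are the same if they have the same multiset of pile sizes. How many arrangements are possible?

There are 72 such partitions.

72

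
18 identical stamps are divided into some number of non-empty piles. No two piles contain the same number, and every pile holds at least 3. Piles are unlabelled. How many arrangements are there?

15

The partitions of 18 that satisfy the conditions:
18
15+3
14+4
13+5
12+6
11+7
11+4+3
10+8
10+5+3
9+6+3
9+5+4
8+7+3
8+6+4
7+6+5
6+5+4+3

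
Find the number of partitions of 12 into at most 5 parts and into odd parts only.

Listing the qualifying partitions of 12:
11 + 1
9 + 3
9 + 1 + 1 + 1
7 + 5
7 + 3 + 1 + 1
5 + 5 + 1 + 1
5 + 3 + 3 + 1
3 + 3 + 3 + 3
That's 8 in total.

8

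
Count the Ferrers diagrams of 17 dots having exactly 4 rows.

39

A partial list (first 12 by largest part):
14+1+1+1
13+2+1+1
12+3+1+1
12+2+2+1
11+4+1+1
11+3+2+1
11+2+2+2
10+5+1+1
10+4+2+1
10+3+3+1
10+3+2+2
9+6+1+1
…and 27 more, for 39 total.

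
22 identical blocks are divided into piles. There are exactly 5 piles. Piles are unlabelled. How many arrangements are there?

119

Systematic enumeration (by largest part, then next-largest, …) yields 119.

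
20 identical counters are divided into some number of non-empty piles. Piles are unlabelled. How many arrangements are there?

627

Direct enumeration gives 627 partitions.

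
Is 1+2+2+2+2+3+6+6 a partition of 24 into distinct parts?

No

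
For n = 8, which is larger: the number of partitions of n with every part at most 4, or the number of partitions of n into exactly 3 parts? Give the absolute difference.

10

Partitions of 8 with every part at most 4: 15.
Partitions of 8 into exactly 3 parts: 5.
|15 − 5| = 10.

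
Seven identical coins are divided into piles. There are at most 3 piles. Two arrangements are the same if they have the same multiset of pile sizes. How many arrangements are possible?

The partitions of 7 that satisfy the conditions:
7
6 + 1
5 + 2
5 + 1 + 1
4 + 3
4 + 2 + 1
3 + 3 + 1
3 + 2 + 2
That's 8 in total.

8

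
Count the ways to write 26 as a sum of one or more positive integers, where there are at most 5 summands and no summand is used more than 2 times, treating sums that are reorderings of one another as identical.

Counting exhaustively, 371 partitions satisfy the conditions.

371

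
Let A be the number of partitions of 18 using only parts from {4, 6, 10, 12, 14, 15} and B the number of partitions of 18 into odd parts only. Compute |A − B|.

Partitions of 18 using only parts from {4, 6, 10, 12, 14, 15}: 5.
Partitions of 18 into odd parts only: 46.
|5 − 46| = 41.

41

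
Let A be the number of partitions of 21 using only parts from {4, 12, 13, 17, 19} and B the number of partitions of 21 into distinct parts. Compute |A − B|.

Partitions of 21 using only parts from {4, 12, 13, 17, 19}: 2.
Partitions of 21 into distinct parts: 76.
|2 − 76| = 74.

74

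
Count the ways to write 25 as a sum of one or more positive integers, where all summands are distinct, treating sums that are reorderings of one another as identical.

Direct enumeration gives 142 partitions.

142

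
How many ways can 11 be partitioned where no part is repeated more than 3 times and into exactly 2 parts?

5

They are:
10,1
9,2
8,3
7,4
6,5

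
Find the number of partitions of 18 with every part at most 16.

Direct enumeration gives 383 partitions.

383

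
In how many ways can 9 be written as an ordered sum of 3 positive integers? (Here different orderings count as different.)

28

A composition of 9 into 3 positive parts is chosen by placing 2 dividers among the 8 gaps between 9 units: C(8,2) = 28.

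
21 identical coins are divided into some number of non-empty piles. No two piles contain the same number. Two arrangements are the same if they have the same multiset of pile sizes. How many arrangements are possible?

76

There are 76 such partitions.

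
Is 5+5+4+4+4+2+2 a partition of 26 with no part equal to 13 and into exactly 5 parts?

No

The parts sum to 26, and the condition 'there are exactly 5 summands' is violated.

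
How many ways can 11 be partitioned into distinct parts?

Enumerating:
11
10+1
9+2
8+3
8+2+1
7+4
7+3+1
6+5
6+4+1
6+3+2
5+4+2
5+3+2+1
That's 12 in total.

12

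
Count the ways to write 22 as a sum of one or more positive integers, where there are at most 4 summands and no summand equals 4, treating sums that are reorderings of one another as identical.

Counting exhaustively, 99 partitions satisfy the conditions.

99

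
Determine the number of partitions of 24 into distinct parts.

122

There are 122 such partitions.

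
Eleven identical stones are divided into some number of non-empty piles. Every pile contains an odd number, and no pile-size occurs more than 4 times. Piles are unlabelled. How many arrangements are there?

They are:
11
9 + 1 + 1
7 + 3 + 1
7 + 1 + 1 + 1 + 1
5 + 5 + 1
5 + 3 + 3
5 + 3 + 1 + 1 + 1
3 + 3 + 3 + 1 + 1
That's 8 in total.

8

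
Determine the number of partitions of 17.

297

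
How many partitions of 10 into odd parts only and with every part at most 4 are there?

4

They are:
3, 3, 3, 1
3, 3, 1, 1, 1, 1
3, 1, 1, 1, 1, 1, 1, 1
1, 1, 1, 1, 1, 1, 1, 1, 1, 1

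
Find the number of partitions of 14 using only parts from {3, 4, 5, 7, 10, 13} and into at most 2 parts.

The partitions of 14 that satisfy the conditions:
10+4
7+7

2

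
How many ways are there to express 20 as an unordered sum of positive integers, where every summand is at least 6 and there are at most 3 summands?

8

The partitions of 20 that satisfy the conditions:
20
14,6
13,7
12,8
11,9
10,10
8,6,6
7,7,6
That's 8 in total.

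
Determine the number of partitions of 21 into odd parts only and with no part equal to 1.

12

Enumerating:
21
15,3,3
13,5,3
11,7,3
11,5,5
9,9,3
9,7,5
9,3,3,3,3
7,7,7
7,5,3,3,3
5,5,5,3,3
3,3,3,3,3,3,3
That's 12 in total.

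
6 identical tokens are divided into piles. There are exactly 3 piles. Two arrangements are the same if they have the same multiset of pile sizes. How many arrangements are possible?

Enumerating:
4,1,1
3,2,1
2,2,2

3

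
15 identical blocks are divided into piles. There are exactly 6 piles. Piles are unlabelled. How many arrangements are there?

A partial list (first 12 by largest part):
10 + 1 + 1 + 1 + 1 + 1
9 + 2 + 1 + 1 + 1 + 1
8 + 3 + 1 + 1 + 1 + 1
8 + 2 + 2 + 1 + 1 + 1
7 + 4 + 1 + 1 + 1 + 1
7 + 3 + 2 + 1 + 1 + 1
7 + 2 + 2 + 2 + 1 + 1
6 + 5 + 1 + 1 + 1 + 1
6 + 4 + 2 + 1 + 1 + 1
6 + 3 + 3 + 1 + 1 + 1
6 + 3 + 2 + 2 + 1 + 1
6 + 2 + 2 + 2 + 2 + 1
…and 14 more, for 26 total.

26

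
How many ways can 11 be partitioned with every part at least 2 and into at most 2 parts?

Enumerating:
11
9,2
8,3
7,4
6,5
Counting gives 5.

5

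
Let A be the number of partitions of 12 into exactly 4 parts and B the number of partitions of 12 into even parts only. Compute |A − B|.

4

Partitions of 12 into exactly 4 parts: 15.
Partitions of 12 into even parts only: 11.
|15 − 11| = 4.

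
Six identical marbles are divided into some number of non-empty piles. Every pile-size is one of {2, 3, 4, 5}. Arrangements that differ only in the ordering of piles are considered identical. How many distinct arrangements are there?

The partitions of 6 that satisfy the conditions:
4 + 2
3 + 3
2 + 2 + 2
That's 3 in total.

3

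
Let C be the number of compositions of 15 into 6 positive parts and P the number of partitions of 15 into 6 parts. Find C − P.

Compositions: C(14,5) = 2002.
Unordered (partitions into 6 parts): 26.
Difference: 2002 − 26 = 1976.

1976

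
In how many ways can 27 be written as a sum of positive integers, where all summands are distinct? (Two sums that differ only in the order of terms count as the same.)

192

Direct enumeration gives 192 partitions.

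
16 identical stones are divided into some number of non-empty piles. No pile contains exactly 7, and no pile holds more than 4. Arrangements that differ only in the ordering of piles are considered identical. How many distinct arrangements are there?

64

A partial list (first 12 by largest part):
4, 4, 4, 4
4, 4, 4, 3, 1
4, 4, 4, 2, 2
4, 4, 4, 2, 1, 1
4, 4, 4, 1, 1, 1, 1
4, 4, 3, 3, 2
4, 4, 3, 3, 1, 1
4, 4, 3, 2, 2, 1
4, 4, 3, 2, 1, 1, 1
4, 4, 3, 1, 1, 1, 1, 1
4, 4, 2, 2, 2, 2
4, 4, 2, 2, 2, 1, 1
…and 52 more, for 64 total.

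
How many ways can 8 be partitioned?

Enumerating:
8
1, 7
2, 6
1, 1, 6
3, 5
1, 2, 5
1, 1, 1, 5
4, 4
1, 3, 4
2, 2, 4
1, 1, 2, 4
1, 1, 1, 1, 4
2, 3, 3
1, 1, 3, 3
1, 2, 2, 3
1, 1, 1, 2, 3
1, 1, 1, 1, 1, 3
2, 2, 2, 2
1, 1, 2, 2, 2
1, 1, 1, 1, 2, 2
1, 1, 1, 1, 1, 1, 2
1, 1, 1, 1, 1, 1, 1, 1

22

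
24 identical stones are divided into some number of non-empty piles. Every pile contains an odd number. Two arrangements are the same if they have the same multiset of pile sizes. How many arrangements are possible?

Enumerating by decreasing first part gives 122 partitions in all.

122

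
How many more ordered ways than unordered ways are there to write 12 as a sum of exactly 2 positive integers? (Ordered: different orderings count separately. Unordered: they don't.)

5

Compositions: C(11,1) = 11.
Partitions of 12 into exactly 2 parts: 6.
Difference: 11 − 6 = 5.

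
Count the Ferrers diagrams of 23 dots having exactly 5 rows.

141

There are 141 such partitions.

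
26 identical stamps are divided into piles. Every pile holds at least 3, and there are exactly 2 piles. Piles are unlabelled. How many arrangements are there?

11

They are:
3, 23
4, 22
5, 21
6, 20
7, 19
8, 18
9, 17
10, 16
11, 15
12, 14
13, 13
That's 11 in total.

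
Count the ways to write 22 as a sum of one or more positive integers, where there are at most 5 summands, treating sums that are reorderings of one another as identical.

Direct enumeration gives 255 partitions.

255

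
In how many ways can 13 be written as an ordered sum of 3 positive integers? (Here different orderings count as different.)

Place 2 bars in the 12 internal gaps of a row of 13 dots: C(12,2) = 66.

66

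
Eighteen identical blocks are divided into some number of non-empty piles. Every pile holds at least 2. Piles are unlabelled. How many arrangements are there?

A full systematic count gives 88.

88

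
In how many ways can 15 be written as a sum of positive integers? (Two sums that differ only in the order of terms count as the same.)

Direct enumeration gives 176 partitions.

176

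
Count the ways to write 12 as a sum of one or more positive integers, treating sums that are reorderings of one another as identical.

Systematic enumeration (by largest part, then next-largest, …) yields 77.

77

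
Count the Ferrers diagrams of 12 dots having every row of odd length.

15

Enumerating:
11 + 1
9 + 3
9 + 1 + 1 + 1
7 + 5
7 + 3 + 1 + 1
7 + 1 + 1 + 1 + 1 + 1
5 + 5 + 1 + 1
5 + 3 + 3 + 1
5 + 3 + 1 + 1 + 1 + 1
5 + 1 + 1 + 1 + 1 + 1 + 1 + 1
3 + 3 + 3 + 3
3 + 3 + 3 + 1 + 1 + 1
3 + 3 + 1 + 1 + 1 + 1 + 1 + 1
3 + 1 + 1 + 1 + 1 + 1 + 1 + 1 + 1 + 1
1 + 1 + 1 + 1 + 1 + 1 + 1 + 1 + 1 + 1 + 1 + 1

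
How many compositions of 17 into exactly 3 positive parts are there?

A composition of 17 into 3 positive parts is chosen by placing 2 dividers among the 16 gaps between 17 units: C(16,2) = 120.

120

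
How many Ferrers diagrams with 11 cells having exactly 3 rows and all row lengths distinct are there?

Listing the qualifying partitions of 11:
8 + 2 + 1
7 + 3 + 1
6 + 4 + 1
6 + 3 + 2
5 + 4 + 2
That's 5 in total.

5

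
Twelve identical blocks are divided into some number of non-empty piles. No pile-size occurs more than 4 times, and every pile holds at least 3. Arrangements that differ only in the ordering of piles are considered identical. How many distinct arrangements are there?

9

The partitions of 12 that satisfy the conditions:
12
3+9
4+8
5+7
6+6
3+3+6
3+4+5
4+4+4
3+3+3+3
That's 9 in total.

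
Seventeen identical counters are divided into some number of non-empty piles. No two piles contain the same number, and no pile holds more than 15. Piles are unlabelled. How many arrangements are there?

36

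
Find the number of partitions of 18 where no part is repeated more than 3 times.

208

Systematic enumeration (by largest part, then next-largest, …) yields 208.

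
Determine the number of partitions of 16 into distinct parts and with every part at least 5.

4

Listing the qualifying partitions of 16:
16
11 + 5
10 + 6
9 + 7
Counting gives 4.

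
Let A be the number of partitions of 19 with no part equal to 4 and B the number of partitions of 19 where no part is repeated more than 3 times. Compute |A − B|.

Partitions of 19 with no part equal to 4: 314.
Partitions of 19 where no part is repeated more than 3 times: 258.
|314 − 258| = 56.

56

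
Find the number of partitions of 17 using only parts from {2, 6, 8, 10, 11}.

The partitions of 17 that satisfy the conditions:
11, 6
11, 2, 2, 2
That's 2 in total.

2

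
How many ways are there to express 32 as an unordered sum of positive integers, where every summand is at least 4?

Enumerating by decreasing first part gives 195 partitions in all.

195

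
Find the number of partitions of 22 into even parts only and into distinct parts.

They are:
22
20,2
18,4
16,6
16,4,2
14,8
14,6,2
12,10
12,8,2
12,6,4
10,8,4
10,6,4,2
That's 12 in total.

12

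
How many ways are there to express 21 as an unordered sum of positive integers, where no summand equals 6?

Systematic enumeration (by largest part, then next-largest, …) yields 616.

616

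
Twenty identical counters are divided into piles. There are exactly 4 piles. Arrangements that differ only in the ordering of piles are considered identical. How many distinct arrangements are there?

64

There are too many to list fully; the first 12 (by largest part) are:
17 + 1 + 1 + 1
16 + 2 + 1 + 1
15 + 3 + 1 + 1
15 + 2 + 2 + 1
14 + 4 + 1 + 1
14 + 3 + 2 + 1
14 + 2 + 2 + 2
13 + 5 + 1 + 1
13 + 4 + 2 + 1
13 + 3 + 3 + 1
13 + 3 + 2 + 2
12 + 6 + 1 + 1
…and 52 more, for 64 total.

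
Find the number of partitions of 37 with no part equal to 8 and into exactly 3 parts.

Enumerating by decreasing first part gives 100 partitions in all.

100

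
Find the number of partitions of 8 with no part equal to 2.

11

Listing the qualifying partitions of 8:
8
7 + 1
6 + 1 + 1
5 + 3
5 + 1 + 1 + 1
4 + 4
4 + 3 + 1
4 + 1 + 1 + 1 + 1
3 + 3 + 1 + 1
3 + 1 + 1 + 1 + 1 + 1
1 + 1 + 1 + 1 + 1 + 1 + 1 + 1
That's 11 in total.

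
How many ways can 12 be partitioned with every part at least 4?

5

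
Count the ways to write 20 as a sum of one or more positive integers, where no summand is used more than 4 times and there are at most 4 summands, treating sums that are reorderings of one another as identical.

108

Counting exhaustively, 108 partitions satisfy the conditions.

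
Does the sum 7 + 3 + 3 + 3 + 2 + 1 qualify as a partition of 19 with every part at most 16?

Yes

The parts sum to 19, and the condition 'no summand exceeds 16' holds.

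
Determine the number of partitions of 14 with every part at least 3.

Listing the qualifying partitions of 14:
14
3, 11
4, 10
5, 9
6, 8
3, 3, 8
7, 7
3, 4, 7
3, 5, 6
4, 4, 6
4, 5, 5
3, 3, 3, 5
3, 3, 4, 4
That's 13 in total.

13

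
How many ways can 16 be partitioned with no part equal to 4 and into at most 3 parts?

23

The partitions of 16 that satisfy the conditions:
16
15+1
14+2
14+1+1
13+3
13+2+1
12+3+1
12+2+2
11+5
11+3+2
10+6
10+5+1
10+3+3
9+7
9+6+1
9+5+2
8+8
8+7+1
8+6+2
8+5+3
7+7+2
7+6+3
6+5+5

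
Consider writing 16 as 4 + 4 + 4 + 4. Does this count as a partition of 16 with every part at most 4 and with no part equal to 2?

Yes

The parts sum to 16, and the condition 'no summand exceeds 4' holds; the condition 'no summand equals 2' holds.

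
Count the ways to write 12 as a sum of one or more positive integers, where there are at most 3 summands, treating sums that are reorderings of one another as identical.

19

Listing the qualifying partitions of 12:
12
11+1
10+2
10+1+1
9+3
9+2+1
8+4
8+3+1
8+2+2
7+5
7+4+1
7+3+2
6+6
6+5+1
6+4+2
6+3+3
5+5+2
5+4+3
4+4+4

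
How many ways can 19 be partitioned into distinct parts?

There are too many to list fully; the first 12 (by largest part) are:
19
18+1
17+2
16+3
16+2+1
15+4
15+3+1
14+5
14+4+1
14+3+2
13+6
13+5+1
…and 42 more, for 54 total.

54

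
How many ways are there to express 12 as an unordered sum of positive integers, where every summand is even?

Listing the qualifying partitions of 12:
12
10+2
8+4
8+2+2
6+6
6+4+2
6+2+2+2
4+4+4
4+4+2+2
4+2+2+2+2
2+2+2+2+2+2
That's 11 in total.

11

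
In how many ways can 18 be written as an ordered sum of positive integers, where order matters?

131072

There are 17 gaps and each independently is a cut or not, giving 2^17 = 131072.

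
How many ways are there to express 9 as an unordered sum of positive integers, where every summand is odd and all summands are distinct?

They are:
9
5 + 3 + 1

2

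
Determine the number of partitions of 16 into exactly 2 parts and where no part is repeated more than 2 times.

8

The partitions of 16 that satisfy the conditions:
15+1
14+2
13+3
12+4
11+5
10+6
9+7
8+8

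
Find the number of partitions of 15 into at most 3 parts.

A partial list (first 12 by largest part):
15
14 + 1
13 + 2
13 + 1 + 1
12 + 3
12 + 2 + 1
11 + 4
11 + 3 + 1
11 + 2 + 2
10 + 5
10 + 4 + 1
10 + 3 + 2
…and 15 more, for 27 total.

27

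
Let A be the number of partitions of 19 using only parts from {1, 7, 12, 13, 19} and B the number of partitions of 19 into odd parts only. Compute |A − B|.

Partitions of 19 using only parts from {1, 7, 12, 13, 19}: 7.
Partitions of 19 into odd parts only: 54.
|7 − 54| = 47.

47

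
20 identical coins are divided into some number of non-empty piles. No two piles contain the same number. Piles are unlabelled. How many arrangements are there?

There are too many to list fully; the first 12 (by largest part) are:
20
19 + 1
18 + 2
17 + 3
17 + 2 + 1
16 + 4
16 + 3 + 1
15 + 5
15 + 4 + 1
15 + 3 + 2
14 + 6
14 + 5 + 1
…and 52 more, for 64 total.

64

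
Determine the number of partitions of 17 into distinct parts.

38

There are too many to list fully; the first 12 (by largest part) are:
17
16+1
15+2
14+3
14+2+1
13+4
13+3+1
12+5
12+4+1
12+3+2
11+6
11+5+1
…and 26 more, for 38 total.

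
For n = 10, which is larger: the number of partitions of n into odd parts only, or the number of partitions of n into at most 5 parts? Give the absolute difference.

Partitions of 10 into odd parts only: 10.
Partitions of 10 into at most 5 parts: 30.
|10 − 30| = 20.

20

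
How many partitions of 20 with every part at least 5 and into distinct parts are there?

8

The partitions of 20 that satisfy the conditions:
20
5 + 15
6 + 14
7 + 13
8 + 12
9 + 11
5 + 6 + 9
5 + 7 + 8
Counting gives 8.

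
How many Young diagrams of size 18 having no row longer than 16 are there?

383

Systematic enumeration (by largest part, then next-largest, …) yields 383.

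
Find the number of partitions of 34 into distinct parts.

Systematic enumeration (by largest part, then next-largest, …) yields 512.

512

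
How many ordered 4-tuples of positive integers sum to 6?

Place 3 bars in the 5 internal gaps of a row of 6 dots: C(5,3) = 10.

10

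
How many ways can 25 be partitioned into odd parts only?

142

Direct enumeration gives 142 partitions.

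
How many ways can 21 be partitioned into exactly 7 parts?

105

There are 105 such partitions.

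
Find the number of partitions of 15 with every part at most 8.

146

Systematic enumeration (by largest part, then next-largest, …) yields 146.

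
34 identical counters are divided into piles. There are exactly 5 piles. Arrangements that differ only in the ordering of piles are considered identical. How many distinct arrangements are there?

Systematic enumeration (by largest part, then next-largest, …) yields 603.

603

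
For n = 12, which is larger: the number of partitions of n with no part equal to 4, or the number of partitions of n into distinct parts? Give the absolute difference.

Partitions of 12 with no part equal to 4: 55.
Partitions of 12 into distinct parts: 15.
|55 − 15| = 40.

40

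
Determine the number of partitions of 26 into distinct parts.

165

Counting exhaustively, 165 partitions satisfy the conditions.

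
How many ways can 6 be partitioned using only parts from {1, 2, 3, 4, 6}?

They are:
6
4+2
4+1+1
3+3
3+2+1
3+1+1+1
2+2+2
2+2+1+1
2+1+1+1+1
1+1+1+1+1+1

10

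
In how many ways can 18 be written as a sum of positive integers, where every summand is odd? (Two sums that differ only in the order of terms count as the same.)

There are too many to list fully; the first 12 (by largest part) are:
1 + 17
3 + 15
1 + 1 + 1 + 15
5 + 13
1 + 1 + 3 + 13
1 + 1 + 1 + 1 + 1 + 13
7 + 11
1 + 1 + 5 + 11
1 + 3 + 3 + 11
1 + 1 + 1 + 1 + 3 + 11
1 + 1 + 1 + 1 + 1 + 1 + 1 + 11
9 + 9
…and 34 more, for 46 total.

46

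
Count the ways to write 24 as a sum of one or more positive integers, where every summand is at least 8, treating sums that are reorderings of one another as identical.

They are:
24
16 + 8
15 + 9
14 + 10
13 + 11
12 + 12
8 + 8 + 8

7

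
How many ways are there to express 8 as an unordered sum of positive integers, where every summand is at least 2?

7

The partitions of 8 that satisfy the conditions:
8
6+2
5+3
4+4
4+2+2
3+3+2
2+2+2+2
Counting gives 7.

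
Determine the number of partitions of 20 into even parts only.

There are too many to list fully; the first 12 (by largest part) are:
20
2,18
4,16
2,2,16
6,14
2,4,14
2,2,2,14
8,12
2,6,12
4,4,12
2,2,4,12
2,2,2,2,12
…and 30 more, for 42 total.

42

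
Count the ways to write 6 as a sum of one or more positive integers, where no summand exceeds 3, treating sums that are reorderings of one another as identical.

7

Listing the qualifying partitions of 6:
3 + 3
3 + 2 + 1
3 + 1 + 1 + 1
2 + 2 + 2
2 + 2 + 1 + 1
2 + 1 + 1 + 1 + 1
1 + 1 + 1 + 1 + 1 + 1
That's 7 in total.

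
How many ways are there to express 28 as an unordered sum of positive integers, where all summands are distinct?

Enumerating by decreasing first part gives 222 partitions in all.

222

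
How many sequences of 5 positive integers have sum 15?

By stars and bars with positive parts, the count is C(14,4) = 1001.

1001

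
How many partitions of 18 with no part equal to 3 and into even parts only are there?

A partial list (first 12 by largest part):
18
16, 2
14, 4
14, 2, 2
12, 6
12, 4, 2
12, 2, 2, 2
10, 8
10, 6, 2
10, 4, 4
10, 4, 2, 2
10, 2, 2, 2, 2
…and 18 more, for 30 total.

30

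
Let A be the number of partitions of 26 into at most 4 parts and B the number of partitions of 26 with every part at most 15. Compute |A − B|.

2091

Partitions of 26 into at most 4 parts: 206.
Partitions of 26 with every part at most 15: 2297.
|206 − 2297| = 2091.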